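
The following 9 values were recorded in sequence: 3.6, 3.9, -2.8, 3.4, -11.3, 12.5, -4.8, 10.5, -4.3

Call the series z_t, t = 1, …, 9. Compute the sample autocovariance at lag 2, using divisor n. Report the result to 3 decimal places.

31.577

Mean z̄ = (3.6 + 3.9 − 2.8 + 3.4 − 11.3 + 12.5 − 4.8 + 10.5 − 4.3)/9 = 1.1889
Σ_{t=1}^{7}(z_t−z̄)(z_{t+2}−z̄) = 284.1898
γ_2 = 284.1898 / 9 = 31.577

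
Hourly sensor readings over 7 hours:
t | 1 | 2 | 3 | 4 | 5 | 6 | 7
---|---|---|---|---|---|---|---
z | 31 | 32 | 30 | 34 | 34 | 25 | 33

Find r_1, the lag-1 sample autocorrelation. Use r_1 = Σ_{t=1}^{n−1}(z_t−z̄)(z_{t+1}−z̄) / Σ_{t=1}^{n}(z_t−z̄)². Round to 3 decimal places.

-0.422

Mean z̄ = (31 + 32 + 30 + 34 + 34 + 25 + 33)/7 = 31.2857
Deviations from mean: -0.2857, 0.7143, -1.2857, 2.7143, 2.7143, -6.2857, 1.7143
Numerator Σ_{t=1}^{6}(z_t−z̄)(z_{t+1}−z̄) = -25.0816
Denominator Σ(z_t−z̄)² = 59.4286
r_1 = -25.0816 / 59.4286 = -0.422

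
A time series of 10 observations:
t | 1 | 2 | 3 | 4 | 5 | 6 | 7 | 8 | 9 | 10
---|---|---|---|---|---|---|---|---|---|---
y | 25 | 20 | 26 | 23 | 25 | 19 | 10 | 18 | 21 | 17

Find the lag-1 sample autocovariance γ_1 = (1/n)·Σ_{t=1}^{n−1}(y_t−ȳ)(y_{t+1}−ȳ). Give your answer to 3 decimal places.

Mean ȳ = (25 + 20 + 26 + 23 + 25 + 19 + 10 + 18 + 21 + 17)/10 = 20.4000
Σ_{t=1}^{9}(y_t−ȳ)(y_{t+1}−ȳ) = 52.0400
γ_1 = 52.0400 / 10 = 5.204

5.204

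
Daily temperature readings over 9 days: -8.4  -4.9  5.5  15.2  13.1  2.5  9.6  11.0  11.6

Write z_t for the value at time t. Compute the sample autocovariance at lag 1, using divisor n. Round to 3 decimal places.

Mean z̄ = (-8.4 − 4.9 + 5.5 + 15.2 + 13.1 + 2.5 + 9.6 + 11.0 + 11.6)/9 = 6.1333
Σ_{t=1}^{8}(z_t−z̄)(z_{t+1}−z̄) = 230.3289
γ_1 = 230.3289 / 9 = 25.592

25.592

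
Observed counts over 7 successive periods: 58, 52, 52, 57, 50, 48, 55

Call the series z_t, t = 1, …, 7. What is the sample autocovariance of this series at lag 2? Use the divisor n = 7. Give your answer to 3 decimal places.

-4.577

Mean z̄ = (58 + 52 + 52 + 57 + 50 + 48 + 55)/7 = 53.1429
Σ_{t=1}^{5}(z_t−z̄)(z_{t+2}−z̄) = -32.0408
γ_2 = -32.0408 / 7 = -4.577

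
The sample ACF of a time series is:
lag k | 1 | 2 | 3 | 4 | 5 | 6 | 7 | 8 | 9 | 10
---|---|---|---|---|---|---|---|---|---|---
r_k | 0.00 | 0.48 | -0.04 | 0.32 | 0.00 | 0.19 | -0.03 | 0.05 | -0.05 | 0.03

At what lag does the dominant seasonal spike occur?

2

The largest autocorrelation is r_2 = 0.48, with weaker echoes at lags 4 (0.32) and 6 (0.19); the remaining lags stay at or below 0.05.
The dominant spike at lag 2 indicates a seasonal period of 2.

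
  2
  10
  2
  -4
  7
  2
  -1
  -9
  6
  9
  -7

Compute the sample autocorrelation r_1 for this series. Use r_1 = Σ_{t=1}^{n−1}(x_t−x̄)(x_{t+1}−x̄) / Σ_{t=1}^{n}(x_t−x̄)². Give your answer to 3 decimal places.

Mean x̄ = (2 + 10 + 2 − 4 + 7 + 2 − 1 − 9 + 6 + 9 − 7)/11 = 1.5455
Numerator Σ_{t=1}^{10}(x_t−x̄)(x_{t+1}−x̄) = -74.3884
Denominator Σ(x_t−x̄)² = 398.7273
r_1 = -74.3884 / 398.7273 = -0.187

-0.187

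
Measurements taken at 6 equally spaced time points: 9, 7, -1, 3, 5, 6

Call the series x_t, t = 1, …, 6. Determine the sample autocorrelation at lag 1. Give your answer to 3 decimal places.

0.115

Mean x̄ = (9 + 7 − 1 + 3 + 5 + 6)/6 = 4.8333
Deviations from mean: 4.1667, 2.1667, -5.8333, -1.8333, 0.1667, 1.1667
Σ(x_t−x̄)(x_{t+1}−x̄) = (9.0278) + (-12.6389) + (10.6944) + (-0.3056) + (0.1944) = 6.9722
Denominator Σ(x_t−x̄)² = 60.8333
r_1 = 6.9722 / 60.8333 = 0.115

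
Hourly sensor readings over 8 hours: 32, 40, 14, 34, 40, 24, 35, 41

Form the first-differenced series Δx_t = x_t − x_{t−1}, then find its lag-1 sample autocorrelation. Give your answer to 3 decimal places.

-0.513

First differences Δx: 8, -26, 20, 6, -16, 11, 6
Mean of differences = 1.2857
Numerator Σ(Δx_t−Δx̄)(Δx_{t+1}−Δx̄) = -809.2245
Denominator Σ(Δx_t−Δx̄)² = 1577.4286
r_1(Δx) = -809.2245 / 1577.4286 = -0.513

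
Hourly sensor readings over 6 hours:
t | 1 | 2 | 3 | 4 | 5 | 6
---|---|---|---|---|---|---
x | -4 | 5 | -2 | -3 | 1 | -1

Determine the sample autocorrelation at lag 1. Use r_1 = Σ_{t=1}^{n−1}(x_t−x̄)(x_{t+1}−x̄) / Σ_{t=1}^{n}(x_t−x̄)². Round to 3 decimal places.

Mean x̄ = (-4 + 5 − 2 − 3 + 1 − 1)/6 = -0.6667
Deviations from mean: -3.3333, 5.6667, -1.3333, -2.3333, 1.6667, -0.3333
Numerator Σ_{t=1}^{5}(x_t−x̄)(x_{t+1}−x̄) = -27.7778
Denominator Σ(x_t−x̄)² = 53.3333
r_1 = -27.7778 / 53.3333 = -0.521

-0.521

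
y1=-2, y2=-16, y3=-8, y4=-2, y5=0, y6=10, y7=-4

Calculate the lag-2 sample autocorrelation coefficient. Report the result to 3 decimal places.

-0.062

Mean ȳ = (-2 − 16 − 8 − 2 + 0 + 10 − 4)/7 = -3.1429
Deviations from mean: 1.1429, -12.8571, -4.8571, 1.1429, 3.1429, 13.1429, -0.8571
Σ(y_t−ȳ)(y_{t+2}−ȳ) = (-5.5510) + (-14.6939) + (-15.2653) + (15.0204) + (-2.6939) = -23.1837
Denominator Σ(y_t−ȳ)² = 374.8571
r_2 = -23.1837 / 374.8571 = -0.062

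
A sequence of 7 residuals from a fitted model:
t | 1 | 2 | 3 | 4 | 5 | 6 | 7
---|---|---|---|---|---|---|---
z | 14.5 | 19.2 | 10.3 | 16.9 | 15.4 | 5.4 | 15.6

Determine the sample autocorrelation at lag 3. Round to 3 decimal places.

0.356

Mean z̄ = (14.5 + 19.2 + 10.3 + 16.9 + 15.4 + 5.4 + 15.6)/7 = 13.9000
Deviations from mean: 0.6000, 5.3000, -3.6000, 3.0000, 1.5000, -8.5000, 1.7000
Σ(z_t−z̄)(z_{t+3}−z̄) = (1.8000) + (7.9500) + (30.6000) + (5.1000) = 45.4500
Denominator Σ(z_t−z̄)² = 127.8000
r_3 = 45.4500 / 127.8000 = 0.356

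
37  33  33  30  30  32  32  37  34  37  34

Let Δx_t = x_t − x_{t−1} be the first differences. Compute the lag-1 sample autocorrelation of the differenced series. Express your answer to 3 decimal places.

-0.398

First differences Δx: -4, 0, -3, 0, 2, 0, 5, -3, 3, -3
Mean of differences = -0.3000
Numerator Σ(Δx_t−Δx̄)(Δx_{t+1}−Δx̄) = -31.8900
Denominator Σ(Δx_t−Δx̄)² = 80.1000
r_1(Δx) = -31.8900 / 80.1000 = -0.398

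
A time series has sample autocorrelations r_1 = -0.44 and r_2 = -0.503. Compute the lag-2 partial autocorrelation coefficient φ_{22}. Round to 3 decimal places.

φ_{22} = (r_2 − r_1²) / (1 − r_1²)
r_1² = (-0.44)² = 0.1936
Numerator = -0.503 − 0.1936 = -0.6966; denominator = 1 − 0.1936 = 0.8064
φ_{22} = -0.6966 / 0.8064 = -0.864

-0.864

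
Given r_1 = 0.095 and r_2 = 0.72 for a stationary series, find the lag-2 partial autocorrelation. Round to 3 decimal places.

0.717

φ_{22} = (r_2 − r_1²) / (1 − r_1²)
r_1² = (0.095)² = 0.009025
Numerator = 0.72 − 0.0090 = 0.7110; denominator = 1 − 0.0090 = 0.9910
φ_{22} = 0.7110 / 0.9910 = 0.717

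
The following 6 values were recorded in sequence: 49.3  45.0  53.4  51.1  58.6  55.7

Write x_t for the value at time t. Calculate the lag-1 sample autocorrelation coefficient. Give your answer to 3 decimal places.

0.226

Mean x̄ = (49.3 + 45.0 + 53.4 + 51.1 + 58.6 + 55.7)/6 = 52.1833
Deviations from mean: -2.8833, -7.1833, 1.2167, -1.0833, 6.4167, 3.5167
Σ(x_t−x̄)(x_{t+1}−x̄) = (20.7119) + (-8.7397) + (-1.3181) + (-6.9514) + (22.5653) = 26.2681
Denominator Σ(x_t−x̄)² = 116.1083
r_1 = 26.2681 / 116.1083 = 0.226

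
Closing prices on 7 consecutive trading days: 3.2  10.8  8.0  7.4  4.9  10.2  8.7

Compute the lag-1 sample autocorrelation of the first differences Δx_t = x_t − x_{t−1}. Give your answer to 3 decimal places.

First differences Δx: 7.6, -2.8, -0.6, -2.5, 5.3, -1.5
Mean of differences = 0.9167
Numerator Σ(Δx_t−Δx̄)(Δx_{t+1}−Δx̄) = -39.5903
Denominator Σ(Δx_t−Δx̄)² = 97.5083
r_1(Δx) = -39.5903 / 97.5083 = -0.406

-0.406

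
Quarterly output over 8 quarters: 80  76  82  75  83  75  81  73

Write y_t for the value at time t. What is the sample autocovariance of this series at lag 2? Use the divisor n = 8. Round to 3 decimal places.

9.074

Mean ȳ = (80 + 76 + 82 + 75 + 83 + 75 + 81 + 73)/8 = 78.1250
Deviations: 1.8750, -2.1250, 3.8750, -3.1250, 4.8750, -3.1250, 2.8750, -5.1250
Σ_{t=1}^{6}(y_t−ȳ)(y_{t+2}−ȳ) = 72.5938
γ_2 = 72.5938 / 8 = 9.074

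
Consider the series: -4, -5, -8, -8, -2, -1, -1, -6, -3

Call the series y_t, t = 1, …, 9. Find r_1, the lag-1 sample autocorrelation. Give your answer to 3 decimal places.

Mean ȳ = (-4 − 5 − 8 − 8 − 2 − 1 − 1 − 6 − 3)/9 = -4.2222
Numerator Σ_{t=1}^{8}(y_t−ȳ)(y_{t+1}−ȳ) = 18.2840
Denominator Σ(y_t−ȳ)² = 59.5556
r_1 = 18.2840 / 59.5556 = 0.307

0.307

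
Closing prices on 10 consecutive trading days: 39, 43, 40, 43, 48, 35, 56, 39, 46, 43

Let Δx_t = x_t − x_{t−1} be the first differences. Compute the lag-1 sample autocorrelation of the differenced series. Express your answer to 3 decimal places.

-0.831

First differences Δx: 4, -3, 3, 5, -13, 21, -17, 7, -3
Mean of differences = 0.4444
Numerator Σ(Δx_t−Δx̄)(Δx_{t+1}−Δx̄) = -842.5309
Denominator Σ(Δx_t−Δx̄)² = 1014.2222
r_1(Δx) = -842.5309 / 1014.2222 = -0.831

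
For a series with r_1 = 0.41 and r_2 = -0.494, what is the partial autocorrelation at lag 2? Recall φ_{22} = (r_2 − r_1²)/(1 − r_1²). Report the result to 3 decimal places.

-0.796

φ_{22} = (r_2 − r_1²) / (1 − r_1²)
r_1² = (0.41)² = 0.1681
Numerator = -0.494 − 0.1681 = -0.6621; denominator = 1 − 0.1681 = 0.8319
φ_{22} = -0.6621 / 0.8319 = -0.796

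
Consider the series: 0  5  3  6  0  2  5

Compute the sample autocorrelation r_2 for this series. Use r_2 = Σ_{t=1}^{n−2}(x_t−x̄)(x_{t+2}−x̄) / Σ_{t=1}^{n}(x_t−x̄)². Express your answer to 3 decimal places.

-0.083

Mean x̄ = (0 + 5 + 3 + 6 + 0 + 2 + 5)/7 = 3.0000
Deviations from mean: -3.0000, 2.0000, 0.0000, 3.0000, -3.0000, -1.0000, 2.0000
Σ(x_t−x̄)(x_{t+2}−x̄) = (0.0000) + (6.0000) + (0.0000) + (-3.0000) + (-6.0000) = -3.0000
Denominator Σ(x_t−x̄)² = 36.0000
r_2 = -3.0000 / 36.0000 = -0.083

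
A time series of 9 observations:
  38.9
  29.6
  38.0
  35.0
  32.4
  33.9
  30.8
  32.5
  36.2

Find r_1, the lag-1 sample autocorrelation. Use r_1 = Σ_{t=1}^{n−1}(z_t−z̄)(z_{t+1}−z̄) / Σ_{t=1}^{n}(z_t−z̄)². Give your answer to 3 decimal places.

-0.424

Mean z̄ = (38.9 + 29.6 + 38.0 + 35.0 + 32.4 + 33.9 + 30.8 + 32.5 + 36.2)/9 = 34.1444
Numerator Σ_{t=1}^{8}(z_t−z̄)(z_{t+1}−z̄) = -33.9631
Denominator Σ(z_t−z̄)² = 80.0822
r_1 = -33.9631 / 80.0822 = -0.424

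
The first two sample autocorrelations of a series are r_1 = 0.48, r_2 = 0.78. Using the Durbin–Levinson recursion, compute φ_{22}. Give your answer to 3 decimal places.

0.714

φ_{22} = (r_2 − r_1²) / (1 − r_1²)
r_1² = (0.48)² = 0.2304
Numerator = 0.78 − 0.2304 = 0.5496; denominator = 1 − 0.2304 = 0.7696
φ_{22} = 0.5496 / 0.7696 = 0.714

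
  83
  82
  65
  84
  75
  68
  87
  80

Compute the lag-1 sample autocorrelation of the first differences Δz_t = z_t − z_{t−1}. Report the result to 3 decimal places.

First differences Δz: -1, -17, 19, -9, -7, 19, -7
Mean of differences = -0.4286
Numerator Σ(Δz_t−Δz̄)(Δz_{t+1}−Δz̄) = -678.0408
Denominator Σ(Δz_t−Δz̄)² = 1189.7143
r_1(Δz) = -678.0408 / 1189.7143 = -0.570

-0.570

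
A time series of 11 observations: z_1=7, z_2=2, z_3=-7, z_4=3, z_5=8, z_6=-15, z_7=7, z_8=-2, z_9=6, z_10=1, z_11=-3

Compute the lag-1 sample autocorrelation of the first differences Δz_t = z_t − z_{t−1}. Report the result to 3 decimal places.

-0.639

First differences Δz: -5, -9, 10, 5, -23, 22, -9, 8, -5, -4
Mean of differences = -1.0000
Numerator Σ(Δz_t−Δz̄)(Δz_{t+1}−Δz̄) = -908.0000
Denominator Σ(Δz_t−Δz̄)² = 1420.0000
r_1(Δz) = -908.0000 / 1420.0000 = -0.639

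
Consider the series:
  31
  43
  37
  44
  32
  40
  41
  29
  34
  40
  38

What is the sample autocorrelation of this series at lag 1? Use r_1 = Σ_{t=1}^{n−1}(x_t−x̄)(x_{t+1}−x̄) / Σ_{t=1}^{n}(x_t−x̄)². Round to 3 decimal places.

Mean x̄ = (31 + 43 + 37 + 44 + 32 + 40 + 41 + 29 + 34 + 40 + 38)/11 = 37.1818
Numerator Σ_{t=1}^{10}(x_t−x̄)(x_{t+1}−x̄) = -89.3058
Denominator Σ(x_t−x̄)² = 253.6364
r_1 = -89.3058 / 253.6364 = -0.352

-0.352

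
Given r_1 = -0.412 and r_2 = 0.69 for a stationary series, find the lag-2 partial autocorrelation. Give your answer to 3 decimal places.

φ_{22} = (r_2 − r_1²) / (1 − r_1²)
r_1² = (-0.412)² = 0.169744
Numerator = 0.69 − 0.1697 = 0.5203; denominator = 1 − 0.1697 = 0.8303
φ_{22} = 0.5203 / 0.8303 = 0.627

0.627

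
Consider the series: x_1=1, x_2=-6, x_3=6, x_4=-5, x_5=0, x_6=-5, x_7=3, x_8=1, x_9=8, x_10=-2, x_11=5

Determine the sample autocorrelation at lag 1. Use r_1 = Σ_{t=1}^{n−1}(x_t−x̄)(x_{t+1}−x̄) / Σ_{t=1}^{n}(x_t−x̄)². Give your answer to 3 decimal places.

-0.459

Mean x̄ = (1 − 6 + 6 − 5 + 0 − 5 + 3 + 1 + 8 − 2 + 5)/11 = 0.5455
Numerator Σ_{t=1}^{10}(x_t−x̄)(x_{t+1}−x̄) = -102.2975
Denominator Σ(x_t−x̄)² = 222.7273
r_1 = -102.2975 / 222.7273 = -0.459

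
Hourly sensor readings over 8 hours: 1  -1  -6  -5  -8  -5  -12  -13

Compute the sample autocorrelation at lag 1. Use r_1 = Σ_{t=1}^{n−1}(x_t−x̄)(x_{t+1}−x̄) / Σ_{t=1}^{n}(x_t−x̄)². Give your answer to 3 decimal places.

0.406

Mean x̄ = (1 − 1 − 6 − 5 − 8 − 5 − 12 − 13)/8 = -6.1250
Numerator Σ_{t=1}^{7}(x_t−x̄)(x_{t+1}−x̄) = 66.8594
Denominator Σ(x_t−x̄)² = 164.8750
r_1 = 66.8594 / 164.8750 = 0.406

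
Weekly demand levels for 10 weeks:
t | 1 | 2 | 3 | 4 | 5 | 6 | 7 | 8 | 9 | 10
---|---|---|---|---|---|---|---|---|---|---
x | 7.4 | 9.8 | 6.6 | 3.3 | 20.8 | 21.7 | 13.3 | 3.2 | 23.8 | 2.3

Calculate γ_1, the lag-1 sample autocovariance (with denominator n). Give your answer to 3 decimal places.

Mean x̄ = (7.4 + 9.8 + 6.6 + 3.3 + 20.8 + 21.7 + 13.3 + 3.2 + 23.8 + 2.3)/10 = 11.2200
Σ_{t=1}^{9}(x_t−x̄)(x_{t+1}−x̄) = -134.8884
γ_1 = -134.8884 / 10 = -13.489

-13.489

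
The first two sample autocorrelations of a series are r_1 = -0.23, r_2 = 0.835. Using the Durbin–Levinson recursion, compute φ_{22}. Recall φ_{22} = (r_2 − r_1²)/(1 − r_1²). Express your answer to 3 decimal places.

0.826

φ_{22} = (r_2 − r_1²) / (1 − r_1²)
r_1² = (-0.23)² = 0.0529
Numerator = 0.835 − 0.0529 = 0.7821; denominator = 1 − 0.0529 = 0.9471
φ_{22} = 0.7821 / 0.9471 = 0.826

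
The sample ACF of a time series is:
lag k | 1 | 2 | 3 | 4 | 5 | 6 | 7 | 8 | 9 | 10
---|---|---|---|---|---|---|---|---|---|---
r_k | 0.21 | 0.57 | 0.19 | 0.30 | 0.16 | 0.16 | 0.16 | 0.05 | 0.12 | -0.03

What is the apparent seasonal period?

2

The largest autocorrelation is r_2 = 0.57, with a weaker echo at lag 4 (0.30); the remaining lags stay at or below 0.21.
The dominant spike at lag 2 indicates a seasonal period of 2.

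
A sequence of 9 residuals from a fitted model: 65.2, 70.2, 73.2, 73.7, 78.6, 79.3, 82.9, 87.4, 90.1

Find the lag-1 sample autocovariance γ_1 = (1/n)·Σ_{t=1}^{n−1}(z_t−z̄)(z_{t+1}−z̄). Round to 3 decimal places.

Mean z̄ = (65.2 + 70.2 + 73.2 + 73.7 + 78.6 + 79.3 + 82.9 + 87.4 + 90.1)/9 = 77.8444
Σ_{t=1}^{8}(z_t−z̄)(z_{t+1}−z̄) = 322.1569
γ_1 = 322.1569 / 9 = 35.795

35.795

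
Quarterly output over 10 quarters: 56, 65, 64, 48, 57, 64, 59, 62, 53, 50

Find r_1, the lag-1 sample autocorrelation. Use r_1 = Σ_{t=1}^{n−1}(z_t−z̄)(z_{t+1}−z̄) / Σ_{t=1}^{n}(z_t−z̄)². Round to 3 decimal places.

Mean z̄ = (56 + 65 + 64 + 48 + 57 + 64 + 59 + 62 + 53 + 50)/10 = 57.8000
Numerator Σ_{t=1}^{9}(z_t−z̄)(z_{t+1}−z̄) = 3.5600
Denominator Σ(z_t−z̄)² = 331.6000
r_1 = 3.5600 / 331.6000 = 0.011

0.011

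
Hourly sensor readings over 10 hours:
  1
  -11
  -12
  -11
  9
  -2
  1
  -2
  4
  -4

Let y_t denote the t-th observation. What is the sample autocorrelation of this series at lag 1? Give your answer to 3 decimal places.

Mean ȳ = (1 − 11 − 12 − 11 + 9 − 2 + 1 − 2 + 4 − 4)/10 = -2.7000
Numerator Σ_{t=1}^{9}(y_t−ȳ)(y_{t+1}−ȳ) = 35.9100
Denominator Σ(y_t−ȳ)² = 436.1000
r_1 = 35.9100 / 436.1000 = 0.082

0.082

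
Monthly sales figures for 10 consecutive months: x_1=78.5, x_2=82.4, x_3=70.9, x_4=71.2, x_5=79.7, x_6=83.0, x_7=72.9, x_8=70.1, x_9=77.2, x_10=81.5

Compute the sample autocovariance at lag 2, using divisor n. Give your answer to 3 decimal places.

Mean x̄ = (78.5 + 82.4 + 70.9 + 71.2 + 79.7 + 83.0 + 72.9 + 70.1 + 77.2 + 81.5)/10 = 76.7400
Σ_{t=1}^{8}(x_t−x̄)(x_{t+2}−x̄) = -179.9072
γ_2 = -179.9072 / 10 = -17.991

-17.991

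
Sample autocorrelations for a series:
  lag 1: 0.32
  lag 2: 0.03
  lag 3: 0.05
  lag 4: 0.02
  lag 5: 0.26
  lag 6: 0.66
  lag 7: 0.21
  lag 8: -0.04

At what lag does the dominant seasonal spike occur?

6

The largest autocorrelation is r_6 = 0.66; the remaining lags stay at or below 0.32. The elevated value at lag 1 (0.32), dropping to 0.03 at lag 2, reflects decaying short-term dependence rather than seasonality.
The dominant spike at lag 6 indicates a seasonal period of 6.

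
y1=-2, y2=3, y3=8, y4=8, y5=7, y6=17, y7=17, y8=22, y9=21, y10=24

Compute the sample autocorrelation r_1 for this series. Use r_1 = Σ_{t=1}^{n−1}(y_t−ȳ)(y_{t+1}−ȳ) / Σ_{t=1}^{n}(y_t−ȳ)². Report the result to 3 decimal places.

0.626

Mean ȳ = (-2 + 3 + 8 + 8 + 7 + 17 + 17 + 22 + 21 + 24)/10 = 12.5000
Numerator Σ_{t=1}^{9}(y_t−ȳ)(y_{t+1}−ȳ) = 442.2500
Denominator Σ(y_t−ȳ)² = 706.5000
r_1 = 442.2500 / 706.5000 = 0.626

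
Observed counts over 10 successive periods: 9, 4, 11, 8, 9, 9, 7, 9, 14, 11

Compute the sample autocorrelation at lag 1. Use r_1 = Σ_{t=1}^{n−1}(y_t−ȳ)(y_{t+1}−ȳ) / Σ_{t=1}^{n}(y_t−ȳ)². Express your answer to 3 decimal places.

-0.030

Mean ȳ = (9 + 4 + 11 + 8 + 9 + 9 + 7 + 9 + 14 + 11)/10 = 9.1000
Numerator Σ_{t=1}^{9}(y_t−ȳ)(y_{t+1}−ȳ) = -1.9100
Denominator Σ(y_t−ȳ)² = 62.9000
r_1 = -1.9100 / 62.9000 = -0.030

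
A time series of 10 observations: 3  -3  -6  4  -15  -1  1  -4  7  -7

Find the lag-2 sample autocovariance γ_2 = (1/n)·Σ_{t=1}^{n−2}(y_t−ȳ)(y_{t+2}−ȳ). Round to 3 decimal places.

Mean ȳ = (3 − 3 − 6 + 4 − 15 − 1 + 1 − 4 + 7 − 7)/10 = -2.1000
Σ_{t=1}^{8}(y_t−ȳ)(y_{t+2}−ȳ) = 27.0800
γ_2 = 27.0800 / 10 = 2.708

2.708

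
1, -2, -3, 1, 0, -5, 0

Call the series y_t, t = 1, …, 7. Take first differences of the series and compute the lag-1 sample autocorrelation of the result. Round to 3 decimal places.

First differences Δy: -3, -1, 4, -1, -5, 5
Mean of differences = -0.1667
Numerator Σ(Δy_t−Δȳ)(Δy_{t+1}−Δȳ) = -25.5278
Denominator Σ(Δy_t−Δȳ)² = 76.8333
r_1(Δy) = -25.5278 / 76.8333 = -0.332

-0.332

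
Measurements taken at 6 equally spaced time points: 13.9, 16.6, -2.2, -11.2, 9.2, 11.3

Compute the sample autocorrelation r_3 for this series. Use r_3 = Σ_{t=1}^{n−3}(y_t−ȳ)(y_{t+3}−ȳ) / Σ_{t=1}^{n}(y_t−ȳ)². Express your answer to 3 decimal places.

-0.253

Mean ȳ = (13.9 + 16.6 − 2.2 − 11.2 + 9.2 + 11.3)/6 = 6.2667
Numerator Σ_{t=1}^{3}(y_t−ȳ)(y_{t+3}−ȳ) = -145.6333
Denominator Σ(y_t−ȳ)² = 575.7533
r_3 = -145.6333 / 575.7533 = -0.253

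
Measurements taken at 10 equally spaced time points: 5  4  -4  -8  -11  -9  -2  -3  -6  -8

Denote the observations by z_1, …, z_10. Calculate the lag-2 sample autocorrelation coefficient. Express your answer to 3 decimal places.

Mean z̄ = (5 + 4 − 4 − 8 − 11 − 9 − 2 − 3 − 6 − 8)/10 = -4.2000
Numerator Σ_{t=1}^{8}(z_t−z̄)(z_{t+2}−z̄) = -41.6800
Denominator Σ(z_t−z̄)² = 259.6000
r_2 = -41.6800 / 259.6000 = -0.161

-0.161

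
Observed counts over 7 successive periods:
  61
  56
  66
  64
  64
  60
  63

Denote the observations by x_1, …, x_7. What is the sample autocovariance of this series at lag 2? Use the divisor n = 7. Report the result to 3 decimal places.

-1.429

Mean x̄ = (61 + 56 + 66 + 64 + 64 + 60 + 63)/7 = 62.0000
Σ_{t=1}^{5}(x_t−x̄)(x_{t+2}−x̄) = -10.0000
γ_2 = -10.0000 / 7 = -1.429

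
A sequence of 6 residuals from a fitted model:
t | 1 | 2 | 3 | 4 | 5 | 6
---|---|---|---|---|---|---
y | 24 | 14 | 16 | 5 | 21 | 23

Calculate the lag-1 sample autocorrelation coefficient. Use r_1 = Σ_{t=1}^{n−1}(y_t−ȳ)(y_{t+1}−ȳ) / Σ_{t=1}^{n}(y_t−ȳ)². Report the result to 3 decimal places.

-0.110

Mean ȳ = (24 + 14 + 16 + 5 + 21 + 23)/6 = 17.1667
Deviations from mean: 6.8333, -3.1667, -1.1667, -12.1667, 3.8333, 5.8333
Numerator Σ_{t=1}^{5}(y_t−ȳ)(y_{t+1}−ȳ) = -28.0278
Denominator Σ(y_t−ȳ)² = 254.8333
r_1 = -28.0278 / 254.8333 = -0.110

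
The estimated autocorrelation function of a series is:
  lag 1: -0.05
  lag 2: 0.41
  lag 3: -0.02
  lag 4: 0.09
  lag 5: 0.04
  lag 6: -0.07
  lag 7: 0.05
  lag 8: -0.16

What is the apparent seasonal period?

The largest autocorrelation is r_2 = 0.41; the remaining lags stay at or below 0.09.
The dominant spike at lag 2 indicates a seasonal period of 2.

2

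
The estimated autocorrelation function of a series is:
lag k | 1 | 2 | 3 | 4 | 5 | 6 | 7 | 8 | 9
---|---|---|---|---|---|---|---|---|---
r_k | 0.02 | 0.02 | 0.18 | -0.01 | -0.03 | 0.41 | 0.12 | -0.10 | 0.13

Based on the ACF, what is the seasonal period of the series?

The largest autocorrelation is r_6 = 0.41; the remaining lags stay at or below 0.18.
The dominant spike at lag 6 indicates a seasonal period of 6.

6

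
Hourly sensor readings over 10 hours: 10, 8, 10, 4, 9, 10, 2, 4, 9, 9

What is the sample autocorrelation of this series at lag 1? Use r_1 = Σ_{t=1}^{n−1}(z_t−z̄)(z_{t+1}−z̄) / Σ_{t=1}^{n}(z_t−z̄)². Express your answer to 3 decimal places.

Mean z̄ = (10 + 8 + 10 + 4 + 9 + 10 + 2 + 4 + 9 + 9)/10 = 7.5000
Numerator Σ_{t=1}^{9}(z_t−z̄)(z_{t+1}−z̄) = -5.2500
Denominator Σ(z_t−z̄)² = 80.5000
r_1 = -5.2500 / 80.5000 = -0.065

-0.065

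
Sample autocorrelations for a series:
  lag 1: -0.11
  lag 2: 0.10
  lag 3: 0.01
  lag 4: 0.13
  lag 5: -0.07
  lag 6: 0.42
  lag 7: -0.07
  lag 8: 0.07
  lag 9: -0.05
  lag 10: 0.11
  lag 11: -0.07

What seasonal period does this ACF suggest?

6

The largest autocorrelation is r_6 = 0.42; the remaining lags stay at or below 0.13.
The dominant spike at lag 6 indicates a seasonal period of 6.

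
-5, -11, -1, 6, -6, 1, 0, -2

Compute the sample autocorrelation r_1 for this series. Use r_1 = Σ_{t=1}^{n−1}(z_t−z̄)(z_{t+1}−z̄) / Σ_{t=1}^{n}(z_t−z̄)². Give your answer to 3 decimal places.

Mean z̄ = (-5 − 11 − 1 + 6 − 6 + 1 + 0 − 2)/8 = -2.2500
Deviations from mean: -2.7500, -8.7500, 1.2500, 8.2500, -3.7500, 3.2500, 2.2500, 0.2500
Σ(z_t−z̄)(z_{t+1}−z̄) = (24.0625) + (-10.9375) + (10.3125) + (-30.9375) + (-12.1875) + (7.3125) + (0.5625) = -11.8125
Denominator Σ(z_t−z̄)² = 183.5000
r_1 = -11.8125 / 183.5000 = -0.064

-0.064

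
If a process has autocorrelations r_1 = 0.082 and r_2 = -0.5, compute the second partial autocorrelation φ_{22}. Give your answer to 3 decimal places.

φ_{22} = (r_2 − r_1²) / (1 − r_1²)
r_1² = (0.082)² = 0.006724
Numerator = -0.5 − 0.0067 = -0.5067; denominator = 1 − 0.0067 = 0.9933
φ_{22} = -0.5067 / 0.9933 = -0.510

-0.510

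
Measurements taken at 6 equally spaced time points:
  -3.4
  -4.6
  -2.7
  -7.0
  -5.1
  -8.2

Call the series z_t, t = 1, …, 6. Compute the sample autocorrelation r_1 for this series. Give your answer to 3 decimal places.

-0.111

Mean z̄ = (-3.4 − 4.6 − 2.7 − 7.0 − 5.1 − 8.2)/6 = -5.1667
Deviations from mean: 1.7667, 0.5667, 2.4667, -1.8333, 0.0667, -3.0333
Σ(z_t−z̄)(z_{t+1}−z̄) = (1.0011) + (1.3978) + (-4.5222) + (-0.1222) + (-0.2022) = -2.4478
Denominator Σ(z_t−z̄)² = 22.0933
r_1 = -2.4478 / 22.0933 = -0.111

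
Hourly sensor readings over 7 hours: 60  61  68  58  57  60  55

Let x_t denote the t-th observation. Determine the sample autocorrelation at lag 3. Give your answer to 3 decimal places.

Mean x̄ = (60 + 61 + 68 + 58 + 57 + 60 + 55)/7 = 59.8571
Σ(x_t−x̄)(x_{t+3}−x̄) = (-0.2653) + (-3.2653) + (1.1633) + (9.0204) = 6.6531
Denominator Σ(x_t−x̄)² = 102.8571
r_3 = 6.6531 / 102.8571 = 0.065

0.065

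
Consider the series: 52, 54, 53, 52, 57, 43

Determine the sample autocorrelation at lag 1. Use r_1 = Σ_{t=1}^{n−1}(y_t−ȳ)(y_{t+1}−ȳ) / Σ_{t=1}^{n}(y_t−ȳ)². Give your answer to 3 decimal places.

Mean ȳ = (52 + 54 + 53 + 52 + 57 + 43)/6 = 51.8333
Deviations from mean: 0.1667, 2.1667, 1.1667, 0.1667, 5.1667, -8.8333
Σ(y_t−ȳ)(y_{t+1}−ȳ) = (0.3611) + (2.5278) + (0.1944) + (0.8611) + (-45.6389) = -41.6944
Denominator Σ(y_t−ȳ)² = 110.8333
r_1 = -41.6944 / 110.8333 = -0.376

-0.376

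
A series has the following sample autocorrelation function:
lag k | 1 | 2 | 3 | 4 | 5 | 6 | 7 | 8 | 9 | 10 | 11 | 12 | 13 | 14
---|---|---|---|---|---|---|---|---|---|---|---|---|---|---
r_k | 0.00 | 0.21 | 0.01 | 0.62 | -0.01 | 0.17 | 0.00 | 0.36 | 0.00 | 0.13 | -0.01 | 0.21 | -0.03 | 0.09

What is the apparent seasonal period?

The largest autocorrelation is r_4 = 0.62, with a weaker echo at lag 8 (0.36); the remaining lags stay at or below 0.21.
The dominant spike at lag 4 indicates a seasonal period of 4.

4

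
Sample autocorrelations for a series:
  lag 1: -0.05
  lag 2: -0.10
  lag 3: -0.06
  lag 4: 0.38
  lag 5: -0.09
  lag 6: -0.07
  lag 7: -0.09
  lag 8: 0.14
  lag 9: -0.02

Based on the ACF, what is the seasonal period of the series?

The largest autocorrelation is r_4 = 0.38; the remaining lags stay at or below 0.14.
The dominant spike at lag 4 indicates a seasonal period of 4.

4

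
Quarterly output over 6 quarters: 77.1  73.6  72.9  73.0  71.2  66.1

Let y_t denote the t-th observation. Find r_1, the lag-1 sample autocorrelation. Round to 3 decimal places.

Mean ȳ = (77.1 + 73.6 + 72.9 + 73.0 + 71.2 + 66.1)/6 = 72.3167
Deviations from mean: 4.7833, 1.2833, 0.5833, 0.6833, -1.1167, -6.2167
Numerator Σ_{t=1}^{5}(y_t−ȳ)(y_{t+1}−ȳ) = 13.4647
Denominator Σ(y_t−ȳ)² = 65.2283
r_1 = 13.4647 / 65.2283 = 0.206

0.206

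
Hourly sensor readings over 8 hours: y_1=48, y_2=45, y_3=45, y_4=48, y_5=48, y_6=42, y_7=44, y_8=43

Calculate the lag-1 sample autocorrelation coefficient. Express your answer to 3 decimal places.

0.103

Mean ȳ = (48 + 45 + 45 + 48 + 48 + 42 + 44 + 43)/8 = 45.3750
Numerator Σ_{t=1}^{7}(y_t−ȳ)(y_{t+1}−ȳ) = 4.1094
Denominator Σ(y_t−ȳ)² = 39.8750
r_1 = 4.1094 / 39.8750 = 0.103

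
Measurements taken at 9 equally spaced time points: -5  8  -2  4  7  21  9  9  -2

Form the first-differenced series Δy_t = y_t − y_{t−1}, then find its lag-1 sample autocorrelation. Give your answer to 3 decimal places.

First differences Δy: 13, -10, 6, 3, 14, -12, 0, -11
Mean of differences = 0.3750
Numerator Σ(Δy_t−Δȳ)(Δy_{t+1}−Δȳ) = -298.5156
Denominator Σ(Δy_t−Δȳ)² = 773.8750
r_1(Δy) = -298.5156 / 773.8750 = -0.386

-0.386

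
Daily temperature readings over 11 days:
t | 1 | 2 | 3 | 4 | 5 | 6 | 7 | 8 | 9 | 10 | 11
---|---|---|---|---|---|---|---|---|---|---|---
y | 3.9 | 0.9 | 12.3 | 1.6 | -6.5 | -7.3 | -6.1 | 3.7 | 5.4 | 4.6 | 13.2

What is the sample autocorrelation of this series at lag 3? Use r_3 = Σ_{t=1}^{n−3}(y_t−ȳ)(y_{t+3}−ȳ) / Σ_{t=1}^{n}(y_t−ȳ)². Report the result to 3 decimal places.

Mean ȳ = (3.9 + 0.9 + 12.3 + 1.6 − 6.5 − 7.3 − 6.1 + 3.7 + 5.4 + 4.6 + 13.2)/11 = 2.3364
Numerator Σ_{t=1}^{8}(y_t−ȳ)(y_{t+3}−ȳ) = -124.1149
Denominator Σ(y_t−ȳ)² = 480.8255
r_3 = -124.1149 / 480.8255 = -0.258

-0.258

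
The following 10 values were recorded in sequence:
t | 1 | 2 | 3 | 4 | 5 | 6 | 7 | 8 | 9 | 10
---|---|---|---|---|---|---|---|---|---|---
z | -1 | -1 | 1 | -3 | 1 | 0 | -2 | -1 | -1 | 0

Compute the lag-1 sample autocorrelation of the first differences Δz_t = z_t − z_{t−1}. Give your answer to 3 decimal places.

First differences Δz: 0, 2, -4, 4, -1, -2, 1, 0, 1
Mean of differences = 0.1111
Numerator Σ(Δz_t−Δz̄)(Δz_{t+1}−Δz̄) = -28.0123
Denominator Σ(Δz_t−Δz̄)² = 42.8889
r_1(Δz) = -28.0123 / 42.8889 = -0.653

-0.653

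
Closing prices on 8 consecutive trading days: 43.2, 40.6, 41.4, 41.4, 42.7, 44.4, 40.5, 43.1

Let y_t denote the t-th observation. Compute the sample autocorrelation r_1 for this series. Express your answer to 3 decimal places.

-0.318

Mean ȳ = (43.2 + 40.6 + 41.4 + 41.4 + 42.7 + 44.4 + 40.5 + 43.1)/8 = 42.1625
Deviations from mean: 1.0375, -1.5625, -0.7625, -0.7625, 0.5375, 2.2375, -1.6625, 0.9375
Σ(y_t−ȳ)(y_{t+1}−ȳ) = (-1.6211) + (1.1914) + (0.5814) + (-0.4098) + (1.2027) + (-3.7198) + (-1.5586) = -4.3339
Denominator Σ(y_t−ȳ)² = 13.6188
r_1 = -4.3339 / 13.6188 = -0.318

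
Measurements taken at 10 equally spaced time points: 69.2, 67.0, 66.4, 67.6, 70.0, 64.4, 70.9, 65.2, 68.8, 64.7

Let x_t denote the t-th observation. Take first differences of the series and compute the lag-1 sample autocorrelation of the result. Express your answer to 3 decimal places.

-0.808

First differences Δx: -2.2, -0.6, 1.2, 2.4, -5.6, 6.5, -5.7, 3.6, -4.1
Mean of differences = -0.5000
Numerator Σ(Δx_t−Δx̄)(Δx_{t+1}−Δx̄) = -118.0400
Denominator Σ(Δx_t−Δx̄)² = 146.0200
r_1(Δx) = -118.0400 / 146.0200 = -0.808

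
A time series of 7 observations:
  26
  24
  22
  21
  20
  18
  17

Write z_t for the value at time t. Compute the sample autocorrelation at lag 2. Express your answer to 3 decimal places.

Mean z̄ = (26 + 24 + 22 + 21 + 20 + 18 + 17)/7 = 21.1429
Deviations from mean: 4.8571, 2.8571, 0.8571, -0.1429, -1.1429, -3.1429, -4.1429
Numerator Σ_{t=1}^{5}(z_t−z̄)(z_{t+2}−z̄) = 7.9592
Denominator Σ(z_t−z̄)² = 60.8571
r_2 = 7.9592 / 60.8571 = 0.131

0.131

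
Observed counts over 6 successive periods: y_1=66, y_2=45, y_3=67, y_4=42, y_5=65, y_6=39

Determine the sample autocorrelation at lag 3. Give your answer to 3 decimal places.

-0.495

Mean ȳ = (66 + 45 + 67 + 42 + 65 + 39)/6 = 54.0000
Deviations from mean: 12.0000, -9.0000, 13.0000, -12.0000, 11.0000, -15.0000
Σ(y_t−ȳ)(y_{t+3}−ȳ) = (-144.0000) + (-99.0000) + (-195.0000) = -438.0000
Denominator Σ(y_t−ȳ)² = 884.0000
r_3 = -438.0000 / 884.0000 = -0.495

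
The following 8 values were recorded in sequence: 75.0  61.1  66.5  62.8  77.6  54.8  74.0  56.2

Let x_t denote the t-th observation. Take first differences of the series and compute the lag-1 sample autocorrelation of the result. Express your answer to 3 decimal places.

First differences Δx: -13.9, 5.4, -3.7, 14.8, -22.8, 19.2, -17.8
Mean of differences = -2.6857
Numerator Σ(Δx_t−Δx̄)(Δx_{t+1}−Δx̄) = -1239.3273
Denominator Σ(Δx_t−Δx̄)² = 1609.9286
r_1(Δx) = -1239.3273 / 1609.9286 = -0.770

-0.770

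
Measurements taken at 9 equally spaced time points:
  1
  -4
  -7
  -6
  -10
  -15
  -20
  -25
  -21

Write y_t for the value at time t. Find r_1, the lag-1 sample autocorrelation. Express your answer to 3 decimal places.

Mean ȳ = (1 − 4 − 7 − 6 − 10 − 15 − 20 − 25 − 21)/9 = -11.8889
Numerator Σ_{t=1}^{8}(y_t−ȳ)(y_{t+1}−ȳ) = 425.3210
Denominator Σ(y_t−ȳ)² = 620.8889
r_1 = 425.3210 / 620.8889 = 0.685

0.685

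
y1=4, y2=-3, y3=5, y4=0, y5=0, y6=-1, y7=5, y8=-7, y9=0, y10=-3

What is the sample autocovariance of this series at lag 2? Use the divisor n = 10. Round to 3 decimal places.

4.800

Mean ȳ = (4 − 3 + 5 + 0 + 0 − 1 + 5 − 7 + 0 − 3)/10 = 0.0000
Σ_{t=1}^{8}(y_t−ȳ)(y_{t+2}−ȳ) = 48.0000
γ_2 = 48.0000 / 10 = 4.800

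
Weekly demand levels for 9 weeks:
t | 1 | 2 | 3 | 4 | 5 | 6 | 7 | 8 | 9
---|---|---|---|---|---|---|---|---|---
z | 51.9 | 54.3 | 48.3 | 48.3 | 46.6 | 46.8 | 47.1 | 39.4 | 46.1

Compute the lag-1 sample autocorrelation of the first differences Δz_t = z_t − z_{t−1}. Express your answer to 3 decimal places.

-0.552

First differences Δz: 2.4, -6.0, 0.0, -1.7, 0.2, 0.3, -7.7, 6.7
Mean of differences = -0.7250
Numerator Σ(Δz_t−Δz̄)(Δz_{t+1}−Δz̄) = -79.9081
Denominator Σ(Δz_t−Δz̄)² = 144.7550
r_1(Δz) = -79.9081 / 144.7550 = -0.552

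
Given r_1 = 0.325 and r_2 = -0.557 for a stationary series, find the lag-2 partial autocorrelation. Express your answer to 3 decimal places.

-0.741

φ_{22} = (r_2 − r_1²) / (1 − r_1²)
r_1² = (0.325)² = 0.105625
Numerator = -0.557 − 0.1056 = -0.6626; denominator = 1 − 0.1056 = 0.8944
φ_{22} = -0.6626 / 0.8944 = -0.741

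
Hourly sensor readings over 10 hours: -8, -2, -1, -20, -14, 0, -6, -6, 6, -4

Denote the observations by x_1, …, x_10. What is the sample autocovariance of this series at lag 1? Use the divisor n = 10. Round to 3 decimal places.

Mean x̄ = (-8 − 2 − 1 − 20 − 14 + 0 − 6 − 6 + 6 − 4)/10 = -5.5000
Σ_{t=1}^{9}(x_t−x̄)(x_{t+1}−x̄) = 27.2500
γ_1 = 27.2500 / 10 = 2.725

2.725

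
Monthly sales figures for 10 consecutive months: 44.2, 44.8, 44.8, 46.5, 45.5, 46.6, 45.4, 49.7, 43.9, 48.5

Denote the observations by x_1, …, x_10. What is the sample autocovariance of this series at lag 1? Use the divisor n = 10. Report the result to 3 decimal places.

-1.316

Mean x̄ = (44.2 + 44.8 + 44.8 + 46.5 + 45.5 + 46.6 + 45.4 + 49.7 + 43.9 + 48.5)/10 = 45.9900
Σ_{t=1}^{9}(x_t−x̄)(x_{t+1}−x̄) = -13.1581
γ_1 = -13.1581 / 10 = -1.316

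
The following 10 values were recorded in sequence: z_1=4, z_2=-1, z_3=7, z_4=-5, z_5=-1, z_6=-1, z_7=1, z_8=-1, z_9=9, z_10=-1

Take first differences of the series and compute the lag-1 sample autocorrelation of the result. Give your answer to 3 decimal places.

First differences Δz: -5, 8, -12, 4, 0, 2, -2, 10, -10
Mean of differences = -0.5556
Numerator Σ(Δz_t−Δz̄)(Δz_{t+1}−Δz̄) = -302.7531
Denominator Σ(Δz_t−Δz̄)² = 454.2222
r_1(Δz) = -302.7531 / 454.2222 = -0.667

-0.667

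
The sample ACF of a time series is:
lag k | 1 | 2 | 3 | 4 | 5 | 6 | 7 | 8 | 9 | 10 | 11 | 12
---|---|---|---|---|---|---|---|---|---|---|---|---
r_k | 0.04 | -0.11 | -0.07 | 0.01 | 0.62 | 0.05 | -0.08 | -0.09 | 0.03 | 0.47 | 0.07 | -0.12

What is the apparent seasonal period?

5

The largest autocorrelation is r_5 = 0.62, with a weaker echo at lag 10 (0.47); the remaining lags stay at or below 0.07.
The dominant spike at lag 5 indicates a seasonal period of 5.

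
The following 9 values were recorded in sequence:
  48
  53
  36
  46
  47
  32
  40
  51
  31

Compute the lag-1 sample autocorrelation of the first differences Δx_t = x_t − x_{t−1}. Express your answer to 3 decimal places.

First differences Δx: 5, -17, 10, 1, -15, 8, 11, -20
Mean of differences = -2.1250
Numerator Σ(Δx_t−Δx̄)(Δx_{t+1}−Δx̄) = -520.7656
Denominator Σ(Δx_t−Δx̄)² = 1188.8750
r_1(Δx) = -520.7656 / 1188.8750 = -0.438

-0.438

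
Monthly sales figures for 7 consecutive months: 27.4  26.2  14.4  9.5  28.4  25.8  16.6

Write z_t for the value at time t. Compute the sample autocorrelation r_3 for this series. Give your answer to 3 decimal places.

Mean z̄ = (27.4 + 26.2 + 14.4 + 9.5 + 28.4 + 25.8 + 16.6)/7 = 21.1857
Σ(z_t−z̄)(z_{t+3}−z̄) = (-72.6184) + (36.1745) + (-31.3112) + (53.5873) = -14.1678
Denominator Σ(z_t−z̄)² = 340.7286
r_3 = -14.1678 / 340.7286 = -0.042

-0.042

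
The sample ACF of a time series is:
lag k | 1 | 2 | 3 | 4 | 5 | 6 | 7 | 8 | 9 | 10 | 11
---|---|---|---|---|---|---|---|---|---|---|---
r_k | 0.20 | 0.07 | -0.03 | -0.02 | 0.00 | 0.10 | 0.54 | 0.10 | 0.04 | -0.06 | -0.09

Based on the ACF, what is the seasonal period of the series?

The largest autocorrelation is r_7 = 0.54; the remaining lags stay at or below 0.20. The elevated value at lag 1 (0.20), dropping to 0.07 at lag 2, reflects decaying short-term dependence rather than seasonality.
The dominant spike at lag 7 indicates a seasonal period of 7.

7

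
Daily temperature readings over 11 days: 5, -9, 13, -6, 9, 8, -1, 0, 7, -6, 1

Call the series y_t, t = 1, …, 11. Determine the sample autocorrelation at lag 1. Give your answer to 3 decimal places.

Mean ȳ = (5 − 9 + 13 − 6 + 9 + 8 − 1 + 0 + 7 − 6 + 1)/11 = 1.9091
Numerator Σ_{t=1}^{10}(y_t−ȳ)(y_{t+1}−ȳ) = -310.2810
Denominator Σ(y_t−ȳ)² = 502.9091
r_1 = -310.2810 / 502.9091 = -0.617

-0.617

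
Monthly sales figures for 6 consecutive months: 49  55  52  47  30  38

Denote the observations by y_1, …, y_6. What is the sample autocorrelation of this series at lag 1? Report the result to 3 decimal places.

0.448

Mean ȳ = (49 + 55 + 52 + 47 + 30 + 38)/6 = 45.1667
Deviations from mean: 3.8333, 9.8333, 6.8333, 1.8333, -15.1667, -7.1667
Σ(y_t−ȳ)(y_{t+1}−ȳ) = (37.6944) + (67.1944) + (12.5278) + (-27.8056) + (108.6944) = 198.3056
Denominator Σ(y_t−ȳ)² = 442.8333
r_1 = 198.3056 / 442.8333 = 0.448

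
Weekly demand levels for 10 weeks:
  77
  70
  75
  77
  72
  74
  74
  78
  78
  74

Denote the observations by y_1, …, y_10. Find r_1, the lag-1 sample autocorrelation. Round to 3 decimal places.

Mean ȳ = (77 + 70 + 75 + 77 + 72 + 74 + 74 + 78 + 78 + 74)/10 = 74.9000
Numerator Σ_{t=1}^{9}(y_t−ȳ)(y_{t+1}−ȳ) = -9.2100
Denominator Σ(y_t−ȳ)² = 62.9000
r_1 = -9.2100 / 62.9000 = -0.146

-0.146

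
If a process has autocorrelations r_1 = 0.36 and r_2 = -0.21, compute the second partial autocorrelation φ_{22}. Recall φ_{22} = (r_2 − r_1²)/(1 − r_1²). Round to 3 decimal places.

φ_{22} = (r_2 − r_1²) / (1 − r_1²)
r_1² = (0.36)² = 0.1296
Numerator = -0.21 − 0.1296 = -0.3396; denominator = 1 − 0.1296 = 0.8704
φ_{22} = -0.3396 / 0.8704 = -0.390

-0.390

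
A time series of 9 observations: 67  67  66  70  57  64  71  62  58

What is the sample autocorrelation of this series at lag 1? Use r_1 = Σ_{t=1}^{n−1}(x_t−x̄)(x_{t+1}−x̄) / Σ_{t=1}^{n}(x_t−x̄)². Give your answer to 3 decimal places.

-0.122

Mean x̄ = (67 + 67 + 66 + 70 + 57 + 64 + 71 + 62 + 58)/9 = 64.6667
Numerator Σ_{t=1}^{8}(x_t−x̄)(x_{t+1}−x̄) = -23.4444
Denominator Σ(x_t−x̄)² = 192.0000
r_1 = -23.4444 / 192.0000 = -0.122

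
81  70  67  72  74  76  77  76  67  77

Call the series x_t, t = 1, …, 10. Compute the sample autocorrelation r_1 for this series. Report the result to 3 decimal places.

-0.068

Mean x̄ = (81 + 70 + 67 + 72 + 74 + 76 + 77 + 76 + 67 + 77)/10 = 73.7000
Numerator Σ_{t=1}^{9}(x_t−x̄)(x_{t+1}−x̄) = -12.9900
Denominator Σ(x_t−x̄)² = 192.1000
r_1 = -12.9900 / 192.1000 = -0.068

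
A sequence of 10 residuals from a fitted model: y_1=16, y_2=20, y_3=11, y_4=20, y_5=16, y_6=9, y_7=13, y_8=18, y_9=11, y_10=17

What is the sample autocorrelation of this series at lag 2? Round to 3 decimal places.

-0.137

Mean ȳ = (16 + 20 + 11 + 20 + 16 + 9 + 13 + 18 + 11 + 17)/10 = 15.1000
Numerator Σ_{t=1}^{8}(y_t−ȳ)(y_{t+2}−ȳ) = -18.7200
Denominator Σ(y_t−ȳ)² = 136.9000
r_2 = -18.7200 / 136.9000 = -0.137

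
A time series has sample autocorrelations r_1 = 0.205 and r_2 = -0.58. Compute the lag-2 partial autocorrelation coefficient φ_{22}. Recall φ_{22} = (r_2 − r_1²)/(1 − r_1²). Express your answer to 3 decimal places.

φ_{22} = (r_2 − r_1²) / (1 − r_1²)
r_1² = (0.205)² = 0.042025
Numerator = -0.58 − 0.0420 = -0.6220; denominator = 1 − 0.0420 = 0.9580
φ_{22} = -0.6220 / 0.9580 = -0.649

-0.649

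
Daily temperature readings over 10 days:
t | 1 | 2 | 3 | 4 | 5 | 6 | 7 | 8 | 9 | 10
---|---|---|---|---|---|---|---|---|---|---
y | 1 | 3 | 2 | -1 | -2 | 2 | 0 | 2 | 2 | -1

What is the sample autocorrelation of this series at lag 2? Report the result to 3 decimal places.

Mean ȳ = (1 + 3 + 2 − 1 − 2 + 2 + 0 + 2 + 2 − 1)/10 = 0.8000
Numerator Σ_{t=1}^{8}(y_t−ȳ)(y_{t+2}−ȳ) = -8.6800
Denominator Σ(y_t−ȳ)² = 25.6000
r_2 = -8.6800 / 25.6000 = -0.339

-0.339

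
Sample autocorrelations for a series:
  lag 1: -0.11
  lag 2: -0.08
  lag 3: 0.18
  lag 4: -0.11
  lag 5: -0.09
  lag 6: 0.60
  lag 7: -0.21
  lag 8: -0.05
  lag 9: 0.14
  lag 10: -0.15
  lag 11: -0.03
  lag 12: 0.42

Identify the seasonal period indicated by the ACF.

The largest autocorrelation is r_6 = 0.60, with a weaker echo at lag 12 (0.42); the remaining lags stay at or below 0.18.
The dominant spike at lag 6 indicates a seasonal period of 6.

6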